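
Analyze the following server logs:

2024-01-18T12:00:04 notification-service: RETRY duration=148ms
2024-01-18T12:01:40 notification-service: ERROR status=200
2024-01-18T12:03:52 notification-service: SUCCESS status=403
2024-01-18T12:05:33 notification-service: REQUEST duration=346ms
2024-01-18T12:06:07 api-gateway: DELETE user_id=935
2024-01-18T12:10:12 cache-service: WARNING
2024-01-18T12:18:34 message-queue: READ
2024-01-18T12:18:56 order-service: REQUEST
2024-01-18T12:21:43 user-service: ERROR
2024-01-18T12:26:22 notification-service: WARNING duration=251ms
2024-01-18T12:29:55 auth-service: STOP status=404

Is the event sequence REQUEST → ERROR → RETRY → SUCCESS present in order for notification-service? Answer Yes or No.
No

To verify sequence order:

1. Find all events in sequence REQUEST → ERROR → RETRY → SUCCESS for notification-service
2. Extract their timestamps
3. Check if timestamps are in ascending order
4. Result: No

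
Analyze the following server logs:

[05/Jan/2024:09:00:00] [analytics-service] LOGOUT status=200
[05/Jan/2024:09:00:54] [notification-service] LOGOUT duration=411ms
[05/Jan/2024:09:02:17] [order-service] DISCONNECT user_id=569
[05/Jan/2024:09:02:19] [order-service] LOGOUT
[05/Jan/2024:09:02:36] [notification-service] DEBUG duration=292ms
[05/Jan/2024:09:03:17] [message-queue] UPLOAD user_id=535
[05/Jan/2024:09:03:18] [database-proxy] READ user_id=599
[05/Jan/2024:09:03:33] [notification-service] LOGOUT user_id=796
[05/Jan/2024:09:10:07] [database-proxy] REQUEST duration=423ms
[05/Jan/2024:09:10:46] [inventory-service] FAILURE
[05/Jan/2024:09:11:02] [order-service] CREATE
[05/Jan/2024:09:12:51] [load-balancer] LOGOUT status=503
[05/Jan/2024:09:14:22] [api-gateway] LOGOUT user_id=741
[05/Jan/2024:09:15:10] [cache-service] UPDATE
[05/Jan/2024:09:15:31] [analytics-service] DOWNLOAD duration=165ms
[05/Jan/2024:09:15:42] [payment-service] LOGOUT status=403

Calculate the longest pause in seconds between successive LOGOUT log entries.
558

To find the longest gap:

1. Extract all LOGOUT events in chronological order
2. Calculate time differences between consecutive events
3. Find the maximum difference
4. Longest gap: 558 seconds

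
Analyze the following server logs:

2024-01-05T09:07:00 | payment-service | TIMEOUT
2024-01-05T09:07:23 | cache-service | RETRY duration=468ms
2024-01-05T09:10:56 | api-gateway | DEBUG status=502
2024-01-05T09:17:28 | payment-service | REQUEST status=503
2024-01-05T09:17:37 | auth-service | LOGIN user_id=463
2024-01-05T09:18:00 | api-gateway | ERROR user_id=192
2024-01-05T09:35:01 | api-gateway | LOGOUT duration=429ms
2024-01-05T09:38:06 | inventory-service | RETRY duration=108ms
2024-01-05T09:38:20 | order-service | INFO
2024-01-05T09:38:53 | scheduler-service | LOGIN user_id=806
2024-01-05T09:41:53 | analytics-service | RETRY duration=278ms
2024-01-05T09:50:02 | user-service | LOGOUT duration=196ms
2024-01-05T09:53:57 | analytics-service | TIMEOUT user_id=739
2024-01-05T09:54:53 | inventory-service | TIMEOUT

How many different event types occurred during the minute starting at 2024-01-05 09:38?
3

To count unique event types:

1. Filter events in the minute starting at 2024-01-05 09:38
2. Extract event types from matching entries
3. Count unique types: 3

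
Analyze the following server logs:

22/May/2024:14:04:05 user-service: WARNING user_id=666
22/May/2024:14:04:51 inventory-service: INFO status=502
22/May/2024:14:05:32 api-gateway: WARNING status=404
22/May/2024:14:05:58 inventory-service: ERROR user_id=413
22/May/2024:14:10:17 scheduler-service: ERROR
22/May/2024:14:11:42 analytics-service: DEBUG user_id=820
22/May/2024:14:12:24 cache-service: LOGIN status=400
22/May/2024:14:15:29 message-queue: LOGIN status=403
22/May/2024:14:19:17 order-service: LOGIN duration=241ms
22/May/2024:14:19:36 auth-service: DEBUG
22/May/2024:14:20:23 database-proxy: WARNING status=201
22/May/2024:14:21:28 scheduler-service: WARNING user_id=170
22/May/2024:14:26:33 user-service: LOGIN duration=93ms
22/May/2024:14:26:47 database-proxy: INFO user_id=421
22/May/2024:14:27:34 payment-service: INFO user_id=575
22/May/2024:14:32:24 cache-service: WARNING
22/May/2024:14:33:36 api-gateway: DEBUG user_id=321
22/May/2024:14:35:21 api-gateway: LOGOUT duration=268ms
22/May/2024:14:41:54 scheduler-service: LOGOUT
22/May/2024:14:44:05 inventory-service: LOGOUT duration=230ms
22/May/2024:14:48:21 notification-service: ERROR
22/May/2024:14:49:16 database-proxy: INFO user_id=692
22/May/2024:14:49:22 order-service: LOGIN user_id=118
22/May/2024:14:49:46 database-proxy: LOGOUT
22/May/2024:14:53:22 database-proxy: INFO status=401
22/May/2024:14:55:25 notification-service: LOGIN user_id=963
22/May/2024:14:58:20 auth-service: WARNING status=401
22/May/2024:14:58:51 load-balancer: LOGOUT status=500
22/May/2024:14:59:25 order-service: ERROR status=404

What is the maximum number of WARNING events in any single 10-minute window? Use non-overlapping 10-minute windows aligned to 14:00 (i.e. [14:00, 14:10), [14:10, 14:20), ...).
2

To find the burst window:

1. Divide the log period into non-overlapping 10-minute windows starting at 14:00
2. Count WARNING events in each window
3. Find the window with maximum count
4. Maximum events in a window: 2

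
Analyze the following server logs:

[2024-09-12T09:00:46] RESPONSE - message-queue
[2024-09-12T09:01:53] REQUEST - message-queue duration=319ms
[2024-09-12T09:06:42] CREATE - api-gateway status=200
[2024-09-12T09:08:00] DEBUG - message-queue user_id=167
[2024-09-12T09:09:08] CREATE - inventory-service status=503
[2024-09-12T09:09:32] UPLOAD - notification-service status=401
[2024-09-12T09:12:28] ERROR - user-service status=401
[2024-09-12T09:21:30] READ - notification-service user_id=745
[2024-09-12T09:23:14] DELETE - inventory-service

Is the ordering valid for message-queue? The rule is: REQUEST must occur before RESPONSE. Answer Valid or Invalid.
Invalid

To validate ordering:

1. Required order: REQUEST → RESPONSE
2. Rule: REQUEST must occur before RESPONSE
3. Check actual order of events for message-queue
4. Result: Invalid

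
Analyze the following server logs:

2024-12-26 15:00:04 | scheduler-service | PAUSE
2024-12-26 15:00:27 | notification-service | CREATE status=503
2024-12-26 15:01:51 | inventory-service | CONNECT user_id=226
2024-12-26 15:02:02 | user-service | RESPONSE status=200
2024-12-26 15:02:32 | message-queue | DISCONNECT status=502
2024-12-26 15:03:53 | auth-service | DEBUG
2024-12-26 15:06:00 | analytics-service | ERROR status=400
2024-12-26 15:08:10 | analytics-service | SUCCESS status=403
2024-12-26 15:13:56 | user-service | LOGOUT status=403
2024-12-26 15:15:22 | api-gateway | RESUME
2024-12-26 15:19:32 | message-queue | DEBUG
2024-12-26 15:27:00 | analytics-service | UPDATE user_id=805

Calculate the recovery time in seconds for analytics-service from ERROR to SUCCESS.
130

To calculate recovery time:

1. Find ERROR event for analytics-service: 2024-12-26 15:06:00
2. Find next SUCCESS event for analytics-service: 2024-12-26 15:08:10
3. Recovery time: 2024-12-26 15:08:10 - 2024-12-26 15:06:00 = 130 seconds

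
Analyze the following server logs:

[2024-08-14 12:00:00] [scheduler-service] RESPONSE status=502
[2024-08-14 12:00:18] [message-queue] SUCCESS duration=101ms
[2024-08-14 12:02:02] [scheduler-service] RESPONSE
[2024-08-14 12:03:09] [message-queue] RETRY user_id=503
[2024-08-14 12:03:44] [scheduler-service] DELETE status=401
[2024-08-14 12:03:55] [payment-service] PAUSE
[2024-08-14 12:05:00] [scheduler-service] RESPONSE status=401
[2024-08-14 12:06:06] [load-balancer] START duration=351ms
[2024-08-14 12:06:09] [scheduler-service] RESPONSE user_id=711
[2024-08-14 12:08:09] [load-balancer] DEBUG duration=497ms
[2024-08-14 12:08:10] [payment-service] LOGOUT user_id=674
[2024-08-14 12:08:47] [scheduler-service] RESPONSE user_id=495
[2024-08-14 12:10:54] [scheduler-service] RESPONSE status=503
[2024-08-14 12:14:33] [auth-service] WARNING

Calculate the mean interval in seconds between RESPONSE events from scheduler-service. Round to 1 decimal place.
130.8

To calculate average interval:

1. Find all RESPONSE events for scheduler-service in order
2. Calculate time gaps between consecutive events
3. Compute mean of gaps: 654 / 5 = 130.8 seconds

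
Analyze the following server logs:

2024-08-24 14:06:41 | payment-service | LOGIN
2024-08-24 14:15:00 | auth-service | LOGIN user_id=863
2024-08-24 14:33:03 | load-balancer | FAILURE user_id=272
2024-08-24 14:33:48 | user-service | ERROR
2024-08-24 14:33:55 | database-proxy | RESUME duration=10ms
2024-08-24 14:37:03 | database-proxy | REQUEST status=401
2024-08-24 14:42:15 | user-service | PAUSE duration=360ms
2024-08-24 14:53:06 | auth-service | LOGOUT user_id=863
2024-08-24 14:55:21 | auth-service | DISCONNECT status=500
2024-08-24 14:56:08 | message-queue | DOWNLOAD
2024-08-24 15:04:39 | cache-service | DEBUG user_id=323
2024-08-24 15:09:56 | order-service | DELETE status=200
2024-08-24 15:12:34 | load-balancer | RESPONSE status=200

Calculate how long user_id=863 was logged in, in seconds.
2286

To calculate session duration:

1. Find LOGIN event for user_id=863: 2024-08-24 14:15:00
2. Find LOGOUT event for user_id=863: 2024-08-24 14:53:06
3. Session duration: 2024-08-24 14:53:06 - 2024-08-24 14:15:00 = 2286 seconds (38 minutes)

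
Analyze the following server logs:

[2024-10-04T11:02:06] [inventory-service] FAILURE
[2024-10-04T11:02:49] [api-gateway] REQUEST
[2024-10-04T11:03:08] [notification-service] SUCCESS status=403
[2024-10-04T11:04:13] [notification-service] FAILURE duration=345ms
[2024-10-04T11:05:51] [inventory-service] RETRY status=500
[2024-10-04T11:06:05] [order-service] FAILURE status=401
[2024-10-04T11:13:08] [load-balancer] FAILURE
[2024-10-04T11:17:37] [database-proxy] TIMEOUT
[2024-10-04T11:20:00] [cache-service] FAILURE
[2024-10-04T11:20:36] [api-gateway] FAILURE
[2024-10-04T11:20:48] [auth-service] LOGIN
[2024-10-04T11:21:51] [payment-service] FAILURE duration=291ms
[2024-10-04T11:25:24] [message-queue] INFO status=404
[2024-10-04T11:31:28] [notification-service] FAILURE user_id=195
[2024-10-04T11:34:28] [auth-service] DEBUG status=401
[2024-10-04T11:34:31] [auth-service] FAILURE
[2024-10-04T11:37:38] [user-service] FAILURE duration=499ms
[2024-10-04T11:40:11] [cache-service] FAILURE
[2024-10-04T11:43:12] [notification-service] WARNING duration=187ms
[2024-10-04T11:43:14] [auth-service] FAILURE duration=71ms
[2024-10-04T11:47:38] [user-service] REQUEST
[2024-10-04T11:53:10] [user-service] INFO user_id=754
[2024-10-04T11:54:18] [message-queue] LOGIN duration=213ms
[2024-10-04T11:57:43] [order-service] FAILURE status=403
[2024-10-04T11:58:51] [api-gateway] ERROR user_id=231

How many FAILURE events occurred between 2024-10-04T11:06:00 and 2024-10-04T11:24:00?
5

To count events in the time window:

1. Window boundaries: 2024-10-04T11:06:00 to 2024-10-04T11:24:00
2. Filter for FAILURE events within this window
3. Count matching events: 5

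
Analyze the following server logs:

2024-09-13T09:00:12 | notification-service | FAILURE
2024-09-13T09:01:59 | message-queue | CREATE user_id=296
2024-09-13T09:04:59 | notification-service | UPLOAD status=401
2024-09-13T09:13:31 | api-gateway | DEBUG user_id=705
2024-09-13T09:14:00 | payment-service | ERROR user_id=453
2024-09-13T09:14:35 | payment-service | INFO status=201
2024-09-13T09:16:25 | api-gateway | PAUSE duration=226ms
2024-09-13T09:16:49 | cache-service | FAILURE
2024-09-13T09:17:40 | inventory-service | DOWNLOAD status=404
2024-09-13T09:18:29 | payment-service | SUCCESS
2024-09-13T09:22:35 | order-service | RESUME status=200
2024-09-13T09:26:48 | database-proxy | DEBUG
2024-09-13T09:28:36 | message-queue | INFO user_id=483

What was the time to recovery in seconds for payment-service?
269

To calculate recovery time:

1. Find ERROR event for payment-service: 2024-09-13T09:14:00
2. Find next SUCCESS event for payment-service: 2024-09-13T09:18:29
3. Recovery time: 2024-09-13T09:18:29 - 2024-09-13T09:14:00 = 269 seconds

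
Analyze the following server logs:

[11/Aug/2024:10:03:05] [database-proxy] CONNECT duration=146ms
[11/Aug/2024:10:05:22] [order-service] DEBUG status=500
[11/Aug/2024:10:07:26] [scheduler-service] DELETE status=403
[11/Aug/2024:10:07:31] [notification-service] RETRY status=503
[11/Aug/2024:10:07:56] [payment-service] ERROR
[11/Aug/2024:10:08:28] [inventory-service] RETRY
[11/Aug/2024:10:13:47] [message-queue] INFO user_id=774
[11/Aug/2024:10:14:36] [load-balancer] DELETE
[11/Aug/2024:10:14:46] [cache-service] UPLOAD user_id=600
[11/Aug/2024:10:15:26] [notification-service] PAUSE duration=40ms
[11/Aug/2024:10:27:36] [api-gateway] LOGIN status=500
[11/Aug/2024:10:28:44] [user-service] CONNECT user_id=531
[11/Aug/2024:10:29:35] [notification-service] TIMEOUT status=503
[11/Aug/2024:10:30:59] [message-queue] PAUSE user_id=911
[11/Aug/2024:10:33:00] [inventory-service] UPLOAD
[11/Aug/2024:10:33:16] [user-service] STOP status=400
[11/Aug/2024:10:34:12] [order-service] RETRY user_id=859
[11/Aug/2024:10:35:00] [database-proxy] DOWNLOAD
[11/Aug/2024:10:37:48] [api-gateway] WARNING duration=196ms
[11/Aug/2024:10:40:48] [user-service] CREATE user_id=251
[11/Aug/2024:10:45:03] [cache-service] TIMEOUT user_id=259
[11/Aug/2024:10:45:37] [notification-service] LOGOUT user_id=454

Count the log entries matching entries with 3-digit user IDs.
8

To find matching entries:

1. Pattern to match: entries with 3-digit user IDs
2. Scan each log entry for the pattern
3. Count matches: 8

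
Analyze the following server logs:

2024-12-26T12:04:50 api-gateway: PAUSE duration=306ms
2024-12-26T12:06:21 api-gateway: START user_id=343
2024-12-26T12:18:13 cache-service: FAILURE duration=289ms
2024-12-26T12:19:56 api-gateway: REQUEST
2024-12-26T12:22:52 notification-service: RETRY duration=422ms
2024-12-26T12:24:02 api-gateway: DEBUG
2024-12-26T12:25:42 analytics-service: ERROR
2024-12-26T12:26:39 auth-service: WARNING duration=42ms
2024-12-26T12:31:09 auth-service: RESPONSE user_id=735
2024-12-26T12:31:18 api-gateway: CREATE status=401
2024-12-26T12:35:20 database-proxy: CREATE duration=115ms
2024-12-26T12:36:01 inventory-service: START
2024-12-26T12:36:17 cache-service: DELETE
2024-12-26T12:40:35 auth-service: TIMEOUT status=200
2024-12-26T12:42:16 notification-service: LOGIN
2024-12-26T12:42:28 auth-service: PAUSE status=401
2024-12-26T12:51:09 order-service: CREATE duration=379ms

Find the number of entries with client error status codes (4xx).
2

To find matching entries:

1. Pattern to match: client error status codes (4xx)
2. Scan each log entry for the pattern
3. Count matches: 2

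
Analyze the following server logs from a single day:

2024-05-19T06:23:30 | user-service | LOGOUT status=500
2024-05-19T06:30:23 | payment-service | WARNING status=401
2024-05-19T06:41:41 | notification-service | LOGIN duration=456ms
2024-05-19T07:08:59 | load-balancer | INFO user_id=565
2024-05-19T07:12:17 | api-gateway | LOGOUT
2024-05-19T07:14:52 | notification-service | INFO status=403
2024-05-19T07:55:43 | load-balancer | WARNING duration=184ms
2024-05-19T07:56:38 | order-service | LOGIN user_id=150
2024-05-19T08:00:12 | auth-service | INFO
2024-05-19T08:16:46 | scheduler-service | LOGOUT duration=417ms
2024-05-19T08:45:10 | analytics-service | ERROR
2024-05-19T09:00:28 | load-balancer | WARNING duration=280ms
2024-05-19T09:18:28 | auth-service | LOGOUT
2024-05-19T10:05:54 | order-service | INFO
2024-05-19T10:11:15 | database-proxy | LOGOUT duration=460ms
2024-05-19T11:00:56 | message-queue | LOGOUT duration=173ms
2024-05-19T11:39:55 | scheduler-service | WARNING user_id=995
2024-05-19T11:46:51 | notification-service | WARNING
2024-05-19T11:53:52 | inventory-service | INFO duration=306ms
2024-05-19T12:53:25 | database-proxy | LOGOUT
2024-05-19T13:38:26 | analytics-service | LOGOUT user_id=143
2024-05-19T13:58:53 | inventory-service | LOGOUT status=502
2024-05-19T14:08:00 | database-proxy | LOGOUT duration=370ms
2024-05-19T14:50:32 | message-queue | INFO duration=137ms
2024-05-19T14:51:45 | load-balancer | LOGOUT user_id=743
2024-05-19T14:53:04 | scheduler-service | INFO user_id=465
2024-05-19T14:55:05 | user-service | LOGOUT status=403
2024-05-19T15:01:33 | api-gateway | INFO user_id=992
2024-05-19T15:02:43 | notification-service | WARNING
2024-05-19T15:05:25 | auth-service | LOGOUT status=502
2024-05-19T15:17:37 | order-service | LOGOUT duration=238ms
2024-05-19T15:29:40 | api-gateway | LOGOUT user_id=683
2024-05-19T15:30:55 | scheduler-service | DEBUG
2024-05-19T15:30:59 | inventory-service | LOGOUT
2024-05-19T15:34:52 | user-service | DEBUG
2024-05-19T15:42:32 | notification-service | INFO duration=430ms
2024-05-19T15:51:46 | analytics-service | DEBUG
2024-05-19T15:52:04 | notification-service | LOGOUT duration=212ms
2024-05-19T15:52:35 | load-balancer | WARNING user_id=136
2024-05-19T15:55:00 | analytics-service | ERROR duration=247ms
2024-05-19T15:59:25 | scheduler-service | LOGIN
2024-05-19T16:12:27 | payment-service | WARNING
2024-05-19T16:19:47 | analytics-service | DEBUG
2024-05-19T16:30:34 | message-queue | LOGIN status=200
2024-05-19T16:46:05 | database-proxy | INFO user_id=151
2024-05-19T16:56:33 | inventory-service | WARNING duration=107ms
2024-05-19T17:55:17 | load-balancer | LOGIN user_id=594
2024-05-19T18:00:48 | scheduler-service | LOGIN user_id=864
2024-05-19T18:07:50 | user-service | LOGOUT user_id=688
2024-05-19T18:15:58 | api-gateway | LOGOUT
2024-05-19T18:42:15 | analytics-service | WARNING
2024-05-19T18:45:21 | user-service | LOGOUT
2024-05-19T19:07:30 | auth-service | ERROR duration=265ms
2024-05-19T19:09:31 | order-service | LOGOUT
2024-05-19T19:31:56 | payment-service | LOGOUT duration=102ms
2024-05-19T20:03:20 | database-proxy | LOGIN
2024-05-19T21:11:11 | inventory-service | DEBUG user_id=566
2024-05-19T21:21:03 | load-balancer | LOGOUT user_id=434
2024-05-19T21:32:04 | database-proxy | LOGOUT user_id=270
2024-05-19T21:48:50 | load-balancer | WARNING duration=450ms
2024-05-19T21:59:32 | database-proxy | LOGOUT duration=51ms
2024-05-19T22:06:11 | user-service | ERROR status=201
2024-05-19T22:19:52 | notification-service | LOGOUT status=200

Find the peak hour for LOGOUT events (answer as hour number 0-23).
15

To find the peak hour:

1. Group all LOGOUT events by hour
2. Count events in each hour
3. Find hour with maximum count
4. Peak hour: 15 (with 5 events)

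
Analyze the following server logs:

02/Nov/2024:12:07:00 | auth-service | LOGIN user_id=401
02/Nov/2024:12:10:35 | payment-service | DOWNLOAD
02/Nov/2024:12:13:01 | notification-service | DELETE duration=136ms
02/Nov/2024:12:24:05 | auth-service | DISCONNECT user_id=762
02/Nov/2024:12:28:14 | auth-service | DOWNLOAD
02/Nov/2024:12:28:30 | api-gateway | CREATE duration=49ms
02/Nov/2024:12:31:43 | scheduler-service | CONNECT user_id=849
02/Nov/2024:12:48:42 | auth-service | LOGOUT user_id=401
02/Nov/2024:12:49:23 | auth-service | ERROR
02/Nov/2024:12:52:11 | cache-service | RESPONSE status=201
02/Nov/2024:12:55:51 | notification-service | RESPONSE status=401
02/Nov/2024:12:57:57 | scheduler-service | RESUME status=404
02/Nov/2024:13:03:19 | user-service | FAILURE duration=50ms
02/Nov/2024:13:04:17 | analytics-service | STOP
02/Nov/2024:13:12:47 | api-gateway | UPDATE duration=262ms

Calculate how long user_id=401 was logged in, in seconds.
2502

To calculate session duration:

1. Find LOGIN event for user_id=401: 02/Nov/2024:12:07:00
2. Find LOGOUT event for user_id=401: 02/Nov/2024:12:48:42
3. Session duration: 02/Nov/2024:12:48:42 - 02/Nov/2024:12:07:00 = 2502 seconds (41 minutes)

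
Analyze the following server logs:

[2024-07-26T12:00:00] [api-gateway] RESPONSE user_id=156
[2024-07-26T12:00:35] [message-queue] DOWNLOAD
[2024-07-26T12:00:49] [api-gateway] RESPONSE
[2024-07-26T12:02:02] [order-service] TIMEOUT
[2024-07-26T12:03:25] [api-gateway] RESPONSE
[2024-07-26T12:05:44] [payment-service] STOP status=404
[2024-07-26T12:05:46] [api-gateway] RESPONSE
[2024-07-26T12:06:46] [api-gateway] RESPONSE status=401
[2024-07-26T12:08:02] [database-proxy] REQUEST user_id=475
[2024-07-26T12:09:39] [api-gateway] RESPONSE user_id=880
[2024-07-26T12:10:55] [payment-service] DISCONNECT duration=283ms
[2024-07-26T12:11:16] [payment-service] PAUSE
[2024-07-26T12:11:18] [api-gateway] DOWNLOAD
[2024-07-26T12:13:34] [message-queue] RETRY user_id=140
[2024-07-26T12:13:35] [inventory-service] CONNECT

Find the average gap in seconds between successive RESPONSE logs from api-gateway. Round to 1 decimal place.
115.8

To calculate average interval:

1. Find all RESPONSE events for api-gateway in order
2. Calculate time gaps between consecutive events
3. Compute mean of gaps: 579 / 5 = 115.8 seconds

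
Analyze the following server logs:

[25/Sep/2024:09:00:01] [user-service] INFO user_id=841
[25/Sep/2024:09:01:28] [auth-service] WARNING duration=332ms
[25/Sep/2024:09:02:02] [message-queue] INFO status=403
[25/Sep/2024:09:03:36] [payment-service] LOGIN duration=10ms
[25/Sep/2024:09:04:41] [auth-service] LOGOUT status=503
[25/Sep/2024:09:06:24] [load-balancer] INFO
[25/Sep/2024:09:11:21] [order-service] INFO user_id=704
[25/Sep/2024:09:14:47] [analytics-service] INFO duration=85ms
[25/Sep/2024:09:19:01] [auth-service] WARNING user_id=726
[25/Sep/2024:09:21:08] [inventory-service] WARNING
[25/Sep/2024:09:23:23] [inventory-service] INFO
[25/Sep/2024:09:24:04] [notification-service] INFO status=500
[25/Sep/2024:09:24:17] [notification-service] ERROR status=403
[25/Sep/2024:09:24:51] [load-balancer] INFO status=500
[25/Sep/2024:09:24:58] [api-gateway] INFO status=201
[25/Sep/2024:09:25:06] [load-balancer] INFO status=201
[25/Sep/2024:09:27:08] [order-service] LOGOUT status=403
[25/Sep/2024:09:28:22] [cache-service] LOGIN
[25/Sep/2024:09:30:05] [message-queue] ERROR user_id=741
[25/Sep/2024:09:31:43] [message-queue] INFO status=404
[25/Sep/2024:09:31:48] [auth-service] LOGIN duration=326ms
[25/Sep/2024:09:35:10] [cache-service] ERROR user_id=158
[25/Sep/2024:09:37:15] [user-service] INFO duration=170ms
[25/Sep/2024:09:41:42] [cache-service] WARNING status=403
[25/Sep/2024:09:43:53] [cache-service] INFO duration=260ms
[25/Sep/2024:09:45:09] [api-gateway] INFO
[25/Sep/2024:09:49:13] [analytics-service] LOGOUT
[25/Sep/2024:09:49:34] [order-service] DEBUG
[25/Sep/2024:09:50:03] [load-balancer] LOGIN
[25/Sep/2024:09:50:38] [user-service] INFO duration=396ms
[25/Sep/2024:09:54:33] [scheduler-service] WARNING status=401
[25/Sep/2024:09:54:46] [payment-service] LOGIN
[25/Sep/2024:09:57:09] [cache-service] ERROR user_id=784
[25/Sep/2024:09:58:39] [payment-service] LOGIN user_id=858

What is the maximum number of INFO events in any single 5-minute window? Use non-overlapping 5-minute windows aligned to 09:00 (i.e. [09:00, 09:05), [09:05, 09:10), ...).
4

To find the burst window:

1. Divide the log period into non-overlapping 5-minute windows starting at 09:00
2. Count INFO events in each window
3. Find the window with maximum count
4. Maximum events in a window: 4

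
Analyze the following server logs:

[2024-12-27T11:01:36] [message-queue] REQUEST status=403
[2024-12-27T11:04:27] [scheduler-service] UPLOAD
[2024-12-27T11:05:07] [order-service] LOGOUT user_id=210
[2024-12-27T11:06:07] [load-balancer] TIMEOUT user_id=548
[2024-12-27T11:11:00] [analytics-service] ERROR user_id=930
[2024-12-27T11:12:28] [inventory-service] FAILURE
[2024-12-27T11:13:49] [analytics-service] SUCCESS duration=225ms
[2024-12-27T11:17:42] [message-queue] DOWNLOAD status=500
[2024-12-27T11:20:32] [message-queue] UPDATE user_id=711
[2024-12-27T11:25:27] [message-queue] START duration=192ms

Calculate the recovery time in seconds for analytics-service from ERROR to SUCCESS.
169

To calculate recovery time:

1. Find ERROR event for analytics-service: 2024-12-27T11:11:00
2. Find next SUCCESS event for analytics-service: 2024-12-27T11:13:49
3. Recovery time: 2024-12-27T11:13:49 - 2024-12-27T11:11:00 = 169 seconds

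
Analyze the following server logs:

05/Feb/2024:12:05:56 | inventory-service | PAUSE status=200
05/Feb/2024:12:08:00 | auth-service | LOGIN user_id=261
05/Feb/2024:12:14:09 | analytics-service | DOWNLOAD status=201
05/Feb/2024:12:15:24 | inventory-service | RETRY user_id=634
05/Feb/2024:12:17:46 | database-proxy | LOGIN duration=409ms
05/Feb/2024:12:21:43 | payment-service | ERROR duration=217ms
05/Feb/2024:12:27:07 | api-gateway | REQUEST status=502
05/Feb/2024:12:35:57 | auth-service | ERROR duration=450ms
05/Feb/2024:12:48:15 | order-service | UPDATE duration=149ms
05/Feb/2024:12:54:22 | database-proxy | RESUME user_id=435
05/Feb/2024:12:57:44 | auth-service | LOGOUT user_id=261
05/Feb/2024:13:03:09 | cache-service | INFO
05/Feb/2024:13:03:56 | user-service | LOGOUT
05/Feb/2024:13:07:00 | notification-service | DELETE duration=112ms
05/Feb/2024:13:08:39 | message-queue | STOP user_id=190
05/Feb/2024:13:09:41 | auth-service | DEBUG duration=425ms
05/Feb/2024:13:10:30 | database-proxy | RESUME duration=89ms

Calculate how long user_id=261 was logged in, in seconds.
2984

To calculate session duration:

1. Find LOGIN event for user_id=261: 05/Feb/2024:12:08:00
2. Find LOGOUT event for user_id=261: 05/Feb/2024:12:57:44
3. Session duration: 05/Feb/2024:12:57:44 - 05/Feb/2024:12:08:00 = 2984 seconds (49 minutes)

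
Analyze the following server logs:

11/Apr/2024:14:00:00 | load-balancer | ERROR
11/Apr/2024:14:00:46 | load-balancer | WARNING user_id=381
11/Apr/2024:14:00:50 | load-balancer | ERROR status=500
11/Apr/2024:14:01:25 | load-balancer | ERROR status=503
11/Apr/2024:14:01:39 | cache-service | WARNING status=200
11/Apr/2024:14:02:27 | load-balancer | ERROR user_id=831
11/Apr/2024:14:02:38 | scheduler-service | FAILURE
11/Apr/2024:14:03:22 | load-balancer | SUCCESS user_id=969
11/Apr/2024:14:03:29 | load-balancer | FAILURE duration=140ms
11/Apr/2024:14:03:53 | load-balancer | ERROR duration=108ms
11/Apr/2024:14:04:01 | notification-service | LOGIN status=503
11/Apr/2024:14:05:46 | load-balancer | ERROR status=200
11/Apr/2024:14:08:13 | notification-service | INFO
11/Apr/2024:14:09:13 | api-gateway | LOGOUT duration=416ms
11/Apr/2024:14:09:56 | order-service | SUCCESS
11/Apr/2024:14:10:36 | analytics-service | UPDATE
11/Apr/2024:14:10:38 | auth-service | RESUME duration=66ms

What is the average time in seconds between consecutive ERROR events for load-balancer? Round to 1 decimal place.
69.2

To calculate average interval:

1. Find all ERROR events for load-balancer in order
2. Calculate time gaps between consecutive events
3. Compute mean of gaps: 346 / 5 = 69.2 seconds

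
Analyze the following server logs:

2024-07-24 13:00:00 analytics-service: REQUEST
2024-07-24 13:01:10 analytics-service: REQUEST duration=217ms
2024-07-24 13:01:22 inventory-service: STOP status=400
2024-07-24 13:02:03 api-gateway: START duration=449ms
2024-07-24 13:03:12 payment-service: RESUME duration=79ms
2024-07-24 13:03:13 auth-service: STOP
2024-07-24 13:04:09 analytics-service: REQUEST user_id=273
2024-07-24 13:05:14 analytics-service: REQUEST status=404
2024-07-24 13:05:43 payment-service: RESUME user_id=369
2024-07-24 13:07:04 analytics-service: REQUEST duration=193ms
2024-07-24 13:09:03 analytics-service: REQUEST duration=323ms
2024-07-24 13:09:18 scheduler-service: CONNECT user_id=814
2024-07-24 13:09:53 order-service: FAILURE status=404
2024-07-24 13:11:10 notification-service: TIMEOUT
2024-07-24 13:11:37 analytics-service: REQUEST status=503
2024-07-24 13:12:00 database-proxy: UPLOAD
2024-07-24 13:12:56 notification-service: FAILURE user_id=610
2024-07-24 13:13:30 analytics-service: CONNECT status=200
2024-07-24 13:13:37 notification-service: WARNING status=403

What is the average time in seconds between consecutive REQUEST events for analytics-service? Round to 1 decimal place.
116.2

To calculate average interval:

1. Find all REQUEST events for analytics-service in order
2. Calculate time gaps between consecutive events
3. Compute mean of gaps: 697 / 6 = 116.2 seconds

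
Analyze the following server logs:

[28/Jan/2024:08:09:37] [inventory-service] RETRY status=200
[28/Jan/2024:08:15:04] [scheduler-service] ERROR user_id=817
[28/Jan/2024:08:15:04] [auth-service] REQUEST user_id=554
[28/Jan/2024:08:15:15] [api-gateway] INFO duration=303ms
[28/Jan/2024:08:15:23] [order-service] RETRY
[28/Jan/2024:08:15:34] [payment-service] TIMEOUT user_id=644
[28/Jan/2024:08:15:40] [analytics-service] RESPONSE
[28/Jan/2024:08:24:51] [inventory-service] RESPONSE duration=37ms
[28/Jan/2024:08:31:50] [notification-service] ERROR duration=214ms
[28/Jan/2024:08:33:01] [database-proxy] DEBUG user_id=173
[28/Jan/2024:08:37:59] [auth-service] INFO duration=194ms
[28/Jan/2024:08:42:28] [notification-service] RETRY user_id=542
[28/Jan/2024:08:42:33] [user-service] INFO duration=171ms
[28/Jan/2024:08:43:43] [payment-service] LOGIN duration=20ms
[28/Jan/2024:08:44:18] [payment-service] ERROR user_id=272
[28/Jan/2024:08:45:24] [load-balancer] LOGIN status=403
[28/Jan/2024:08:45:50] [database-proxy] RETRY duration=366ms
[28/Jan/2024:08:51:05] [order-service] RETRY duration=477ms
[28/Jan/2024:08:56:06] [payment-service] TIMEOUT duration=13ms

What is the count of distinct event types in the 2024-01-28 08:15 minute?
6

To count unique event types:

1. Filter events in the minute starting at 2024-01-28 08:15
2. Extract event types from matching entries
3. Count unique types: 6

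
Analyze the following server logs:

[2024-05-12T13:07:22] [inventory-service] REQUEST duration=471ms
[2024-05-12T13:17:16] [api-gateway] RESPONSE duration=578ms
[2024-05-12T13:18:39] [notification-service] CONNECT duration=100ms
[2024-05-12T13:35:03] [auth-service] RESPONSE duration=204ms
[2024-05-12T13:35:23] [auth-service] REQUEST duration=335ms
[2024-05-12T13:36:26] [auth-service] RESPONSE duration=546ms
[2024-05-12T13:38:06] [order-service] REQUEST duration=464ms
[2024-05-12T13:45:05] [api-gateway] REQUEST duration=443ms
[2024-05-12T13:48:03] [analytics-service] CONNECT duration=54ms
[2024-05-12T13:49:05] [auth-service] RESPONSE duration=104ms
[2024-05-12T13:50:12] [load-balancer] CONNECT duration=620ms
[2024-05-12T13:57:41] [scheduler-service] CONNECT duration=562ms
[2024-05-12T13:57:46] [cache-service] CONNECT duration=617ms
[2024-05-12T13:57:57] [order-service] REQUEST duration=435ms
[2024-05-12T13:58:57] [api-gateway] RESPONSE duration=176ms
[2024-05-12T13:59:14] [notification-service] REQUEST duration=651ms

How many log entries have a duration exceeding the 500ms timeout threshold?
6

To count timeouts:

1. Threshold: 500ms
2. Extract duration from each log entry
3. Count entries where duration > 500
4. Timeout count: 6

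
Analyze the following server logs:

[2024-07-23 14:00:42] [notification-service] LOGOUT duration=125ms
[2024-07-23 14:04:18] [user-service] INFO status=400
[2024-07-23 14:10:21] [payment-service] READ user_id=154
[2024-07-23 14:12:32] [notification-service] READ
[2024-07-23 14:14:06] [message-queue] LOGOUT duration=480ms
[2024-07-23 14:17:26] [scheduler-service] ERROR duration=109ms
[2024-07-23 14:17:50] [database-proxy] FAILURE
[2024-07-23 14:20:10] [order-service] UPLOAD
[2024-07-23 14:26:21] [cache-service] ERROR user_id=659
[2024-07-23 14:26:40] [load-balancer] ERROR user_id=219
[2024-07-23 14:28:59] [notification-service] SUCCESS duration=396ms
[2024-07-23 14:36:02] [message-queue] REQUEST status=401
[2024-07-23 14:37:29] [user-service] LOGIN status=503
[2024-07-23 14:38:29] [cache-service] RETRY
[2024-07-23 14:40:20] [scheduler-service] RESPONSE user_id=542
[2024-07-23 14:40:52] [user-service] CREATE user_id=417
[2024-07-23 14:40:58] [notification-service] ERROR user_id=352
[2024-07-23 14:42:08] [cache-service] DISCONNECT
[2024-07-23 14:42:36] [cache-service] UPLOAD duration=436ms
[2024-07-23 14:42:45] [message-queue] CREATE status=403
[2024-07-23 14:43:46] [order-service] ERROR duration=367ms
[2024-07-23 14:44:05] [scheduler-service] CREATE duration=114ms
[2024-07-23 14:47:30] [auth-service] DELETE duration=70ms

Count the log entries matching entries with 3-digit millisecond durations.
7

To find matching entries:

1. Pattern to match: entries with 3-digit millisecond durations
2. Scan each log entry for the pattern
3. Count matches: 7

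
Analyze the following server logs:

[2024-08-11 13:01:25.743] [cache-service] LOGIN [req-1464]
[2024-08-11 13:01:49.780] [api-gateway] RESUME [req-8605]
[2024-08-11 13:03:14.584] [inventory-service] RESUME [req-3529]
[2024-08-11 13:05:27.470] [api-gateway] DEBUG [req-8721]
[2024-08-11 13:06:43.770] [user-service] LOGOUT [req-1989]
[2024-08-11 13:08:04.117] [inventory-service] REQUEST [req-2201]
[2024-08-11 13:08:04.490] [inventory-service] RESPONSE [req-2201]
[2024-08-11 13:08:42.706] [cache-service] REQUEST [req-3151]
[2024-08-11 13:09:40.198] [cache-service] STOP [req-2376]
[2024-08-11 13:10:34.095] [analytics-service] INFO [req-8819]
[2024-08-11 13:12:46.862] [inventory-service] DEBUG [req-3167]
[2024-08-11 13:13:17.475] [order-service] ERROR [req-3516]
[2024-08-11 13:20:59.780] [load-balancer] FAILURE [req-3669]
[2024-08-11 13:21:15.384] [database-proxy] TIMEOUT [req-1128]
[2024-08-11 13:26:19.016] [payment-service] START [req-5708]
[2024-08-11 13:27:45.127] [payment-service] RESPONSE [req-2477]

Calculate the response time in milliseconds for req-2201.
373

To calculate latency:

1. Find REQUEST with id req-2201: 2024-08-11 13:08:04.117
2. Find RESPONSE with id req-2201: 2024-08-11 13:08:04.490
3. Latency: 2024-08-11 13:08:04.490 - 2024-08-11 13:08:04.117 = 373ms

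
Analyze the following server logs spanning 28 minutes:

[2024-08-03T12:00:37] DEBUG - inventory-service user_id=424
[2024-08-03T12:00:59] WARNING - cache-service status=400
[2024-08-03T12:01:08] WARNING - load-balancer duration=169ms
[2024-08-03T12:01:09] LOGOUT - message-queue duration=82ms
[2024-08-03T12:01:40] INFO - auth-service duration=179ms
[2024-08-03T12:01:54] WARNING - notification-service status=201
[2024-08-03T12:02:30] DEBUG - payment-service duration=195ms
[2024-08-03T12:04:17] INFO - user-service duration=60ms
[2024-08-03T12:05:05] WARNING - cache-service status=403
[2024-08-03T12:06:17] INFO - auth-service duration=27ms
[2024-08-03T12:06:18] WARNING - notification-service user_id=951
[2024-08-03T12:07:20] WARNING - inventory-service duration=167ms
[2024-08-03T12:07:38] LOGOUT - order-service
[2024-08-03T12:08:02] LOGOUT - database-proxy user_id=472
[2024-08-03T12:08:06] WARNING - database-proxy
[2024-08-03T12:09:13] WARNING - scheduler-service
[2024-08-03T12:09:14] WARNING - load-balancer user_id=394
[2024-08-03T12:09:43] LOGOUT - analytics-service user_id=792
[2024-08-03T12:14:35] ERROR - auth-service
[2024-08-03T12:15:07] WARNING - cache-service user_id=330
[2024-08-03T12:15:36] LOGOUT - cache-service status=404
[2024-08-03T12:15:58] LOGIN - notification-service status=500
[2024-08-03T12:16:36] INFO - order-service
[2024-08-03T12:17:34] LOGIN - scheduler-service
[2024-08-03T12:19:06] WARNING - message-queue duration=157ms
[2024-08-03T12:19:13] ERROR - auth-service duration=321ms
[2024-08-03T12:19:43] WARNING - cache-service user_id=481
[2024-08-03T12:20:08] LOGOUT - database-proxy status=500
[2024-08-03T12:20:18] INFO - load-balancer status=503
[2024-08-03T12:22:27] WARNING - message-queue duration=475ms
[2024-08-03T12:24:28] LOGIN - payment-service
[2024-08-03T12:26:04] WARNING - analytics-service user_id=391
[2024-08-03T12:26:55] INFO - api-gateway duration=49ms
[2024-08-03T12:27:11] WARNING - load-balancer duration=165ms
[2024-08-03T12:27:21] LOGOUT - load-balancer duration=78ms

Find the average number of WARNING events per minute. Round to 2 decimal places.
0.54

To calculate the rate:

1. Count total WARNING events: 15
2. Total time period: 28 minutes
3. Rate = 15 / 28 = 0.54 events per minute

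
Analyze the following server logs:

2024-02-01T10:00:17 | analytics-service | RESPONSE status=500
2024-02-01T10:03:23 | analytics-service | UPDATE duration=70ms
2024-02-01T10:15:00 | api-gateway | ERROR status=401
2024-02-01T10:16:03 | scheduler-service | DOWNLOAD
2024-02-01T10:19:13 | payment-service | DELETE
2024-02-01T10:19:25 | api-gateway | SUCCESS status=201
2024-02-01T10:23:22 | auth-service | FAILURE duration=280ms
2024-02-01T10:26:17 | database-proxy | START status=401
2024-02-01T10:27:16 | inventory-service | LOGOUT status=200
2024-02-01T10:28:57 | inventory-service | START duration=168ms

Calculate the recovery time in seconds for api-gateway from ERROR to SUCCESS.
265

To calculate recovery time:

1. Find ERROR event for api-gateway: 2024-02-01T10:15:00
2. Find next SUCCESS event for api-gateway: 2024-02-01T10:19:25
3. Recovery time: 2024-02-01T10:19:25 - 2024-02-01T10:15:00 = 265 seconds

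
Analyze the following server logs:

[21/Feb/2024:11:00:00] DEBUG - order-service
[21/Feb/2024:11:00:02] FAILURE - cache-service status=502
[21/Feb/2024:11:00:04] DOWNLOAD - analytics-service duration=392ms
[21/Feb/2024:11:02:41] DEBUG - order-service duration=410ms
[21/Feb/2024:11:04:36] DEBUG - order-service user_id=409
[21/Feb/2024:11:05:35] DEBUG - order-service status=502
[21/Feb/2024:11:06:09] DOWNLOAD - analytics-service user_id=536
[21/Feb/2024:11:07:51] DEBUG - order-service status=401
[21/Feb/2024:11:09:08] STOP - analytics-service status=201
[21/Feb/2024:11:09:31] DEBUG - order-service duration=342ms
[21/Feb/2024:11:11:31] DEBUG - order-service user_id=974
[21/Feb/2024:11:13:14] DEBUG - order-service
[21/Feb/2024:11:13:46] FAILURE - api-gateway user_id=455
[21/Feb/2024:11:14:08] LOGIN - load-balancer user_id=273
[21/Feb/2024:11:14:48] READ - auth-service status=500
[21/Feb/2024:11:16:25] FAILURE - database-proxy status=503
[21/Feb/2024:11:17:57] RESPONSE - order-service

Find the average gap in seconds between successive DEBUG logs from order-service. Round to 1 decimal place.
113.4

To calculate average interval:

1. Find all DEBUG events for order-service in order
2. Calculate time gaps between consecutive events
3. Compute mean of gaps: 794 / 7 = 113.4 seconds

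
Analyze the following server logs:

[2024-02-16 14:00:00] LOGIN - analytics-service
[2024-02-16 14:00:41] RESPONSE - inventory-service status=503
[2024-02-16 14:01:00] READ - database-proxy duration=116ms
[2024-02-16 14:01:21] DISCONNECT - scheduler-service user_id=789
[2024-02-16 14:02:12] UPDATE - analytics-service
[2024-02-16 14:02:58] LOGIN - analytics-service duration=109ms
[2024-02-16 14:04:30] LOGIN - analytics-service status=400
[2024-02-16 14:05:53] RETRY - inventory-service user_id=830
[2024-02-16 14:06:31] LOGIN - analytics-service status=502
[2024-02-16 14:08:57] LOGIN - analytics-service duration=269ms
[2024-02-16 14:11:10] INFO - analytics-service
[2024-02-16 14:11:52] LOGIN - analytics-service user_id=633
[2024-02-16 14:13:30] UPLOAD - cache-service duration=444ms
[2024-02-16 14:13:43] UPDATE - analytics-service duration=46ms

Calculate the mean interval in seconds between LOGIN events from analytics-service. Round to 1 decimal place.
142.4

To calculate average interval:

1. Find all LOGIN events for analytics-service in order
2. Calculate time gaps between consecutive events
3. Compute mean of gaps: 712 / 5 = 142.4 seconds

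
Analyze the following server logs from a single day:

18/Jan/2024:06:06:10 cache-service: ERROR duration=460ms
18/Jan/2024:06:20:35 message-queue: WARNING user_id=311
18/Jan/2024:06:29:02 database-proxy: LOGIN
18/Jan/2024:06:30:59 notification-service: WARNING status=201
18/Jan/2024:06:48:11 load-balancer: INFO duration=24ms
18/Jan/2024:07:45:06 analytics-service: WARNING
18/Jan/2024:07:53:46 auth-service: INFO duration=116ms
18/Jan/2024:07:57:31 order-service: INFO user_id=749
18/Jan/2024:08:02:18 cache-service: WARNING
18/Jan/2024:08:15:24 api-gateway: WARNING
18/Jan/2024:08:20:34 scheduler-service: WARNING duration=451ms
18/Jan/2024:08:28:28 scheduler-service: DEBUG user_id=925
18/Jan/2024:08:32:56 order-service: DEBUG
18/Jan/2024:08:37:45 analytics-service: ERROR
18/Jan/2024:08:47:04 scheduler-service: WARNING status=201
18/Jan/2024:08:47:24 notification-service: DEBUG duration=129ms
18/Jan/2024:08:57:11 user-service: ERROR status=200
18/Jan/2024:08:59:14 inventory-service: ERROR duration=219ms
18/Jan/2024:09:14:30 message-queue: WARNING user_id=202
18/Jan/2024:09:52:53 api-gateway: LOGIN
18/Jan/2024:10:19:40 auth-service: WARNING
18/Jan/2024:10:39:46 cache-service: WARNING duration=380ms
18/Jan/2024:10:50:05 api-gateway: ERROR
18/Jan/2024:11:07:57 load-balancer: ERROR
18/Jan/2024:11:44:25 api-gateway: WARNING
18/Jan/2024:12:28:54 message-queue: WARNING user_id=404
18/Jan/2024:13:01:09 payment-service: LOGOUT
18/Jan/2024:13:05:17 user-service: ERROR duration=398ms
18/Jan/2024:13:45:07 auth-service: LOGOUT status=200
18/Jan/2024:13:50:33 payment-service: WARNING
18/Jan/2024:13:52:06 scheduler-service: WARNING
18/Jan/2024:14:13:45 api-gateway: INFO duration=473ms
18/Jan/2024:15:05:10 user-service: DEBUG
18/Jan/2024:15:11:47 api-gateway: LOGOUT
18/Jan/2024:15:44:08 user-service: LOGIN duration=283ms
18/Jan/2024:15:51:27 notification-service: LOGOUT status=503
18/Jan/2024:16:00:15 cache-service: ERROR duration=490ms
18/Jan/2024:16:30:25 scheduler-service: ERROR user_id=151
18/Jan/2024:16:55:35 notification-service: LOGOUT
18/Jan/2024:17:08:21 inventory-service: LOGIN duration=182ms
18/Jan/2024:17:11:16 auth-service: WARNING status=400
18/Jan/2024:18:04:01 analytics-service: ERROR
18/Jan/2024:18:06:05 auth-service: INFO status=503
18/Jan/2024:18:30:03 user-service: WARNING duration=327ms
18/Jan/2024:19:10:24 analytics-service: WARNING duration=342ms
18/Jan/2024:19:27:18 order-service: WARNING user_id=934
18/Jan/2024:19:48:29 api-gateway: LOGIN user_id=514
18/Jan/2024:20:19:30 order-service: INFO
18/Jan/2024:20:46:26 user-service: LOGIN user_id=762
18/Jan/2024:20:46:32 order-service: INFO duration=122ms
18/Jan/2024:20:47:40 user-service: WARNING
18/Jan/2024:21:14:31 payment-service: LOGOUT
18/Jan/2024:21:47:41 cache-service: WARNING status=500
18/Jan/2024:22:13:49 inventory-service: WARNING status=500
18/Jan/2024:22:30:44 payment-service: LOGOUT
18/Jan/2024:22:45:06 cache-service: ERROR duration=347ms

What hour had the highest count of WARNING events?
8

To find the peak hour:

1. Group all WARNING events by hour
2. Count events in each hour
3. Find hour with maximum count
4. Peak hour: 8 (with 4 events)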